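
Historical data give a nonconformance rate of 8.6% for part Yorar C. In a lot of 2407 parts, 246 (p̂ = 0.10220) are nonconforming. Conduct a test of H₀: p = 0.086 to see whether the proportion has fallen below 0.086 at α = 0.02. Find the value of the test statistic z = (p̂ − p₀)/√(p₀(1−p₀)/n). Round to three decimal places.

p̂ = 246/2407 ≈ 0.102202.
Under H₀, SE = √(0.086·0.914/2407) = √(3.26564e-05) = 0.005715.
z = (0.102202 − 0.086)/0.005715 = 0.016202/0.005715 = 2.835.
p-value = P(Z < 2.835) ≈ 0.9977. With α = 0.02, fail to reject H₀.

z = 2.835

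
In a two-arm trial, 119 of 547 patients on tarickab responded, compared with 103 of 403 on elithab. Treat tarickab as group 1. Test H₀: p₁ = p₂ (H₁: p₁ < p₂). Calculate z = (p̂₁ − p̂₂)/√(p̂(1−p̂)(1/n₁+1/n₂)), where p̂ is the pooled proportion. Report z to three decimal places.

z = -1.369

p̂₁ = 119/547 ≈ 0.21755, p̂₂ = 103/403 ≈ 0.25558.
Pooled p̂ = (119+103)/(547+403) = 222/950 = 0.23368.
SE = √(p̂(1−p̂)(1/n₁+1/n₂)) = √(0.23368·0.76632·0.00430954) = √(0.000771735) = 0.02778.
z = (0.21755 − 0.25558)/0.02778 = -0.03803/0.02778 = -1.369.
p-value = P(Z < -1.369) ≈ 0.0855.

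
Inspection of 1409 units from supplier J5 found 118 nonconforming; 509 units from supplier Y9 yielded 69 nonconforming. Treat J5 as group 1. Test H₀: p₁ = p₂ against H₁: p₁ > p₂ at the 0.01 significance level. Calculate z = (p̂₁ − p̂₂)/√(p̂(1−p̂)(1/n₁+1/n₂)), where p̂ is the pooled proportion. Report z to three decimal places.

z = -3.378

p̂₁ = 118/1409 = 0.083747, p̂₂ = 69/509 = 0.135560.
Pooled p̂ = (118+69)/(1409+509) = 187/1918 = 0.097497.
SE = √(p̂(1−p̂)(1/n₁+1/n₂)) = √(0.097497·0.902503·0.00267436) = √(0.000235321) = 0.015340.
z = (0.083747 − 0.135560)/0.015340 = -0.051813/0.015340 = -3.378.
p-value = P(Z > -3.378) ≈ 0.9996, so at α = 0.01 we fail to reject H₀.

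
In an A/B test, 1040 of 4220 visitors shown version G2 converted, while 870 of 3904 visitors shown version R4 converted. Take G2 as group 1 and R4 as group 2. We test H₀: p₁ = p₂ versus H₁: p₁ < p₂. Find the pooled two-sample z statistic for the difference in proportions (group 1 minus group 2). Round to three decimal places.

p̂₁ = 1040/4220 ≈ 0.246445, p̂₂ = 870/3904 ≈ 0.222848.
Pooled p̂ = (1040+870)/(4220+3904) = 1910/8124 = 0.235106.
SE = √(p̂(1−p̂)(1/n₁+1/n₂)) = √(0.235106·0.764894·0.000493114) = √(8.86773e-05) = 0.009417.
z = (0.246445 − 0.222848)/0.009417 = 0.023597/0.009417 = 2.506.

z = 2.506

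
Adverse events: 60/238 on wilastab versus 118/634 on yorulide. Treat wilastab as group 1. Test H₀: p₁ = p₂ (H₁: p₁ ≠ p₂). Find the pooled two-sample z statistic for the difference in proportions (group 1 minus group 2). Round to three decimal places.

p̂₁ = 60/238 ≈ 0.25210, p̂₂ = 118/634 ≈ 0.18612.
Pooled p̂ = (60+118)/(238+634) = 178/872 = 0.20413.
SE = √(0.16246 × 0.00577897) = 0.03064.
z = (0.25210 − 0.18612)/0.03064 = 0.06598/0.03064 = 2.153.

z = 2.153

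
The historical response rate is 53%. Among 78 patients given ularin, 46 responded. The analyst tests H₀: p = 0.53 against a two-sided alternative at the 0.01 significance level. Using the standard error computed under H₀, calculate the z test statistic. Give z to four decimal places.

p̂ = 46/78 = 0.589744.
Under H₀, SE = √(0.53·0.47/78) = √(0.00319359) = 0.056512.
z = (0.589744 − 0.53)/0.056512 = 0.059744/0.056512 = 1.0572.
p-value = 2·P(Z > 1.057) ≈ 0.2904, so at α = 0.01 we fail to reject H₀.

z = 1.0572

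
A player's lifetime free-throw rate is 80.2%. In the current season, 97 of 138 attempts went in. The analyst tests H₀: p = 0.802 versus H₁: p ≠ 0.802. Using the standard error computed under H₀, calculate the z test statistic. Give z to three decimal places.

z = -2.921

p̂ = 97/138 = 0.702899.
Under H₀, SE = √(0.802·0.198/138) = √(0.0011507) = 0.033922.
z = (0.702899 − 0.802)/0.033922 = -0.099101/0.033922 = -2.921.
p-value = 2·P(Z > 2.921) ≈ 0.0035.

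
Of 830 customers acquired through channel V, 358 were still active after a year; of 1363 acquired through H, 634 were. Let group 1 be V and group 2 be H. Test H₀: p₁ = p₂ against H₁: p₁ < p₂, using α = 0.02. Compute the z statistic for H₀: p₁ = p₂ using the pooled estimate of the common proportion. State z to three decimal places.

z = -1.544

p̂₁ = 358/830 ≈ 0.43133, p̂₂ = 634/1363 ≈ 0.46515.
Pooled p̂ = (358+634)/(830+1363) = 992/2193 = 0.45235.
SE = √(0.247729 × 0.00193849) = 0.02191.
z = (0.43133 − 0.46515)/0.02191 = -0.03382/0.02191 = -1.544.
p-value = P(Z < -1.544) ≈ 0.0613; since p > α = 0.02, fail to reject H₀.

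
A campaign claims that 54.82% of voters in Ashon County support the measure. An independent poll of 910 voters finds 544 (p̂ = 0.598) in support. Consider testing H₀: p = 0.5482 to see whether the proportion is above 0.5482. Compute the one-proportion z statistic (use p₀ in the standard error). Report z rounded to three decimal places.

z = 3.007

p̂ = 544/910 ≈ 0.597802.
Standard error under H₀: √(0.5482×0.4518/910) = 0.016498.
z = (0.597802 − 0.5482)/0.016498 = 0.049602/0.016498 = 3.007.
p-value = P(Z > 3.007) ≈ 0.0013.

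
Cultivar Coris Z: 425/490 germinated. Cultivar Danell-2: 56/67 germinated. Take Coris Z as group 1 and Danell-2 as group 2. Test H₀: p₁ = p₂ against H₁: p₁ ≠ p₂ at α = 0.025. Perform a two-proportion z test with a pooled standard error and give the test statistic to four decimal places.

z = 0.7051

p̂₁ = 425/490 ≈ 0.867347, p̂₂ = 56/67 ≈ 0.835821.
Pooled p̂ = (425+56)/(490+67) = 481/557 = 0.863555.
SE = √(p̂(1−p̂)(1/n₁+1/n₂)) = √(0.863555·0.136445·0.0169662) = √(0.00199909) = 0.044711.
z = (0.867347 − 0.835821)/0.044711 = 0.031526/0.044711 = 0.7051.
Two-sided p-value ≈ 2·Φ(−0.705) = 0.4807; since p > α = 0.025, fail to reject H₀.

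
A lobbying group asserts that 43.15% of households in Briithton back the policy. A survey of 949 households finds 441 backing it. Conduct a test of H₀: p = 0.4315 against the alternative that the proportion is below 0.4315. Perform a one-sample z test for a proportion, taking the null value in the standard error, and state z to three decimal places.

p̂ = 441/949 ≈ 0.46470.
Standard error under H₀: √(0.4315×0.5685/949) = 0.01608.
z = (0.46470 − 0.4315)/0.01608 = 0.03320/0.01608 = 2.065.
p-value = P(Z < 2.065) ≈ 0.9805.

z = 2.065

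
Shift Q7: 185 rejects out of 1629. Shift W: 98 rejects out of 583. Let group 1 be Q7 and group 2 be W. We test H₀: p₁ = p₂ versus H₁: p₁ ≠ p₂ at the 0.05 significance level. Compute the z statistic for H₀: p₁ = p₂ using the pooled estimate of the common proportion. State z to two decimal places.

p̂₁ = 185/1629 = 0.11357, p̂₂ = 98/583 = 0.16810.
Pooled p̂ = (185+98)/(1629+583) = 283/2212 = 0.12794.
SE = √(p̂(1−p̂)(1/n₁+1/n₂)) = √(0.12794·0.87206·0.00232914) = √(0.000259863) = 0.01612.
z = (0.11357 − 0.16810)/0.01612 = -0.05453/0.01612 = -3.38.
p-value = 2·P(Z > 3.383) ≈ 0.0007; since p < α = 0.05, reject H₀.

z = -3.38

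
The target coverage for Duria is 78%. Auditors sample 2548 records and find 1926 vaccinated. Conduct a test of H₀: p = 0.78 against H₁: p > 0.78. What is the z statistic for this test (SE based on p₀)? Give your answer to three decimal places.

z = -2.938

p̂ = 1926/2548 ≈ 0.755887.
SE = √(p₀(1−p₀)/n) = √(0.1716/2548) = 0.008207.
z = (0.755887 − 0.78)/0.008207 = -0.024113/0.008207 = -2.938.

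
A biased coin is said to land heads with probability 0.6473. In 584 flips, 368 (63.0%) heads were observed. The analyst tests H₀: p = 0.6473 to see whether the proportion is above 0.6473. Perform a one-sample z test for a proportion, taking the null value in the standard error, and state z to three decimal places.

z = -0.868

p̂ = 368/584 ≈ 0.63014.
Under H₀, SE = √(0.6473·0.3527/584) = √(0.000390929) = 0.01977.
z = (0.63014 − 0.6473)/0.01977 = -0.01716/0.01977 = -0.868.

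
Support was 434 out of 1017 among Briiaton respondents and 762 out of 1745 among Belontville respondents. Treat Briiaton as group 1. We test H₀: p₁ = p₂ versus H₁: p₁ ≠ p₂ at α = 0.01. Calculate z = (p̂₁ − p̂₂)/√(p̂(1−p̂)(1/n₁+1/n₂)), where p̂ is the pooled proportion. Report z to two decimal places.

p̂₁ = 434/1017 ≈ 0.4267, p̂₂ = 762/1745 ≈ 0.4367.
Pooled p̂ = (434+762)/(1017+1745) = 1196/2762 = 0.4330.
SE = √(p̂(1−p̂)(1/n₁+1/n₂)) = √(0.4330·0.5670·0.00155635) = √(0.000382105) = 0.0195.
z = (0.4267 − 0.4367)/0.0195 = -0.0100/0.0195 = -0.51.
Two-sided p-value ≈ 2·Φ(−0.508) = 0.6114, so at α = 0.01 we fail to reject H₀.

z = -0.51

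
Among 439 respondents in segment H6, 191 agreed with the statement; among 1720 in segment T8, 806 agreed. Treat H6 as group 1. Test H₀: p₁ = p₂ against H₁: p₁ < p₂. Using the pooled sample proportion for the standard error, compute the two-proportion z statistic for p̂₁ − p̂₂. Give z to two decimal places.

z = -1.26

p̂₁ = 191/439 = 0.43508, p̂₂ = 806/1720 = 0.46860.
Pooled p̂ = (191+806)/(439+1720) = 997/2159 = 0.46179.
SE = √(p̂(1−p̂)(1/n₁+1/n₂)) = √(0.46179·0.53821·0.0028593) = √(0.00071065) = 0.02666.
z = (0.43508 − 0.46860)/0.02666 = -0.03352/0.02666 = -1.26.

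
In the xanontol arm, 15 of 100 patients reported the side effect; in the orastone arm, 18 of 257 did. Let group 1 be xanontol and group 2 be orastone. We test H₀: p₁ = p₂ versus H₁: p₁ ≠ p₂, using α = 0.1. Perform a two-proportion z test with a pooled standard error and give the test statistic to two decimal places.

p̂₁ = 15/100 = 0.15000, p̂₂ = 18/257 = 0.07004.
Pooled p̂ = (15+18)/(100+257) = 33/357 = 0.09244.
SE = √(0.0838924 × 0.0138911) = 0.03414.
z = (0.15000 − 0.07004)/0.03414 = 0.07996/0.03414 = 2.34.
Two-sided p-value ≈ 2·Φ(−2.342) = 0.0192; since p < α = 0.1, reject H₀.

z = 2.34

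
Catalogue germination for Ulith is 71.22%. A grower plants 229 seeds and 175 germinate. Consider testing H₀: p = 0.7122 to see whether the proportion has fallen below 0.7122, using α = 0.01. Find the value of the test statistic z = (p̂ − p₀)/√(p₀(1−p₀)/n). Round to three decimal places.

p̂ = 175/229 ≈ 0.76419.
SE = √(p₀(1−p₀)/n) = √(0.20497/229) = 0.02992.
z = (0.76419 − 0.7122)/0.02992 = 0.05199/0.02992 = 1.738.
p-value = P(Z < 1.738) ≈ 0.9589. With α = 0.01, fail to reject H₀.

z = 1.738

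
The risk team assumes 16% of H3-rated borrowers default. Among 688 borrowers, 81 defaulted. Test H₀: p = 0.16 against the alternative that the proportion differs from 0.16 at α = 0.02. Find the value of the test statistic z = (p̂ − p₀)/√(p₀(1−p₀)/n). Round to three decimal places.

p̂ = 81/688 ≈ 0.11773.
Under H₀, SE = √(0.16·0.84/688) = √(0.000195349) = 0.01398.
z = (0.11773 − 0.16)/0.01398 = -0.04227/0.01398 = -3.024.
p-value = 2·P(Z > 3.024) ≈ 0.0025; since p < α = 0.02, reject H₀.

z = -3.024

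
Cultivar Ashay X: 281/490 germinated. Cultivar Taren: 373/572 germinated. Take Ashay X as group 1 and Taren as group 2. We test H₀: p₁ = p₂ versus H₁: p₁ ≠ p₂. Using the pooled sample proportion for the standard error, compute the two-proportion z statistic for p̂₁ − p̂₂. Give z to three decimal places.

p̂₁ = 281/490 = 0.57347, p̂₂ = 373/572 = 0.65210.
Pooled p̂ = (281+373)/(490+572) = 654/1062 = 0.61582.
SE = √(0.236586 × 0.00378907) = 0.02994.
z = (0.57347 − 0.65210)/0.02994 = -0.07863/0.02994 = -2.626.
p-value = 2·P(Z > 2.626) ≈ 0.0086.

z = -2.626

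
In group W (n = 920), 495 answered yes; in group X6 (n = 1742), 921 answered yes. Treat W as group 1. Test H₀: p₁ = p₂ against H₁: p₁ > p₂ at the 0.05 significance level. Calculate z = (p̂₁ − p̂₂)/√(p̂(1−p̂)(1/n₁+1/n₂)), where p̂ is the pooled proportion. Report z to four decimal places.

p̂₁ = 495/920 = 0.538043, p̂₂ = 921/1742 = 0.528703.
Pooled p̂ = (495+921)/(920+1742) = 1416/2662 = 0.531931.
SE = √(0.24898 × 0.00166101) = 0.020336.
z = (0.538043 − 0.528703)/0.020336 = 0.009340/0.020336 = 0.4593.
p-value = P(Z > 0.459) ≈ 0.3230; since p > α = 0.05, fail to reject H₀.

z = 0.4593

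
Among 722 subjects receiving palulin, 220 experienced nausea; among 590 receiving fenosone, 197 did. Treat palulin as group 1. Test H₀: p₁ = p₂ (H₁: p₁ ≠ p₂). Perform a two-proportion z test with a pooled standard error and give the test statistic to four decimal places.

z = -1.1295

p̂₁ = 220/722 = 0.304709, p̂₂ = 197/590 = 0.333898.
Pooled p̂ = (220+197)/(722+590) = 417/1312 = 0.317835.
SE = √(p̂(1−p̂)(1/n₁+1/n₂)) = √(0.317835·0.682165·0.00307996) = √(0.000667784) = 0.025842.
z = (0.304709 − 0.333898)/0.025842 = -0.029189/0.025842 = -1.1295.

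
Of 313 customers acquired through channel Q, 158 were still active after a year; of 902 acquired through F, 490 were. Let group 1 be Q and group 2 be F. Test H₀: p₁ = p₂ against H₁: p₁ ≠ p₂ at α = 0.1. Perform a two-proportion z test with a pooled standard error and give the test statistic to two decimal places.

p̂₁ = 158/313 ≈ 0.5048, p̂₂ = 490/902 ≈ 0.5432.
Pooled p̂ = (158+490)/(313+902) = 648/1215 = 0.5333.
SE = √(p̂(1−p̂)(1/n₁+1/n₂)) = √(0.5333·0.4667·0.00430354) = √(0.0010711) = 0.0327.
z = (0.5048 − 0.5432)/0.0327 = -0.0384/0.0327 = -1.17.
p-value = 2·P(Z > 1.175) ≈ 0.2401. With α = 0.1, fail to reject H₀.

z = -1.17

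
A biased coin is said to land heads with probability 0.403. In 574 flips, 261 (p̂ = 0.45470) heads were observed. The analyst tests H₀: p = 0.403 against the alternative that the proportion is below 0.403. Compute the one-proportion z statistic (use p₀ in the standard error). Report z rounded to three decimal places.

z = 2.525

p̂ = 261/574 = 0.454704.
Under H₀, SE = √(0.403·0.597/574) = √(0.000419148) = 0.020473.
z = (0.454704 − 0.403)/0.020473 = 0.051704/0.020473 = 2.525.
p-value = P(Z < 2.525) ≈ 0.9942.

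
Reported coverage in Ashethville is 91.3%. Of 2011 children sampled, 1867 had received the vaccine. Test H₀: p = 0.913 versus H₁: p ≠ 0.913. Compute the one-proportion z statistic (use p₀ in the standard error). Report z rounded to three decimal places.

p̂ = 1867/2011 = 0.928394.
Standard error under H₀: √(0.913×0.087/2011) = 0.006285.
z = (0.928394 − 0.913)/0.006285 = 0.015394/0.006285 = 2.449.
Two-sided p-value ≈ 2·Φ(−2.449) = 0.0143.

z = 2.449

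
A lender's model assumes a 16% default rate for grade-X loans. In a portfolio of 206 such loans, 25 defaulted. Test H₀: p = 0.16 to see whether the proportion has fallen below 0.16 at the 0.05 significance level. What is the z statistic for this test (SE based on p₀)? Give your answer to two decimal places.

z = -1.51

p̂ = 25/206 ≈ 0.1214.
Under H₀, SE = √(0.16·0.84/206) = √(0.000652427) = 0.0255.
z = (0.1214 − 0.16)/0.0255 = -0.0386/0.0255 = -1.51.
p-value = P(Z < -1.513) ≈ 0.0652. With α = 0.05, fail to reject H₀.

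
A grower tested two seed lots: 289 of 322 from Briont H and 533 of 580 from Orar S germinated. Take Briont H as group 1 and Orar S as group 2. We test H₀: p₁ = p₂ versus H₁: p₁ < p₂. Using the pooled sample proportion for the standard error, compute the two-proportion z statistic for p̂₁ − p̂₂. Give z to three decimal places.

p̂₁ = 289/322 ≈ 0.89752, p̂₂ = 533/580 ≈ 0.91897.
Pooled p̂ = (289+533)/(322+580) = 822/902 = 0.91131.
SE = √(p̂(1−p̂)(1/n₁+1/n₂)) = √(0.91131·0.08869·0.00482973) = √(0.000390365) = 0.01976.
z = (0.89752 − 0.91897)/0.01976 = -0.02145/0.01976 = -1.086.
p-value = P(Z < -1.086) ≈ 0.1388.

z = -1.086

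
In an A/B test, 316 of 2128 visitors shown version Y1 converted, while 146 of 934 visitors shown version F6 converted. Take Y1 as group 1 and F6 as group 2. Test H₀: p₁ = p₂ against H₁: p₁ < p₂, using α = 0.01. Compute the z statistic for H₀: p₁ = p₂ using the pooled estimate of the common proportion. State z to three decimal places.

p̂₁ = 316/2128 = 0.14850, p̂₂ = 146/934 = 0.15632.
Pooled p̂ = (316+146)/(2128+934) = 462/3062 = 0.15088.
SE = √(0.128116 × 0.00154059) = 0.01405.
z = (0.14850 − 0.15632)/0.01405 = -0.00782/0.01405 = -0.557.
p-value = P(Z < -0.557) ≈ 0.2889, so at α = 0.01 we fail to reject H₀.

z = -0.557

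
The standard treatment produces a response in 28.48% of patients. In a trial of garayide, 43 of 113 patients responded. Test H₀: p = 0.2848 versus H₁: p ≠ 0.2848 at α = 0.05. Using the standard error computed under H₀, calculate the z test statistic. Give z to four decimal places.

p̂ = 43/113 ≈ 0.380531.
Under H₀, SE = √(0.2848·0.7152/113) = √(0.00180256) = 0.042457.
z = (0.380531 − 0.2848)/0.042457 = 0.095731/0.042457 = 2.2548.
Two-sided p-value ≈ 2·Φ(−2.255) = 0.0241; since p < α = 0.05, reject H₀.

z = 2.2548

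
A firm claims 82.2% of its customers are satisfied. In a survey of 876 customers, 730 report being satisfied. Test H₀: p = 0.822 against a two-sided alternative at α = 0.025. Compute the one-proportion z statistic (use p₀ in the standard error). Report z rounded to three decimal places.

p̂ = 730/876 = 0.83333.
SE = √(p₀(1−p₀)/n) = √(0.14632/876) = 0.01292.
z = (0.83333 − 0.822)/0.01292 = 0.01133/0.01292 = 0.877.
Two-sided p-value ≈ 2·Φ(−0.877) = 0.3805, so at α = 0.025 we fail to reject H₀.

z = 0.877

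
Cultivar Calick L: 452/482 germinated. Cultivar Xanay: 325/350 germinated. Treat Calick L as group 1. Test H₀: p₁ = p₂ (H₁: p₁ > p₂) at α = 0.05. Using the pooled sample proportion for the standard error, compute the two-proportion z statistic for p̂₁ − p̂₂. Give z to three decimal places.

z = 0.527

p̂₁ = 452/482 ≈ 0.93776, p̂₂ = 325/350 ≈ 0.92857.
Pooled p̂ = (452+325)/(482+350) = 777/832 = 0.93389.
SE = √(0.0617358 × 0.00493183) = 0.01745.
z = (0.93776 − 0.92857)/0.01745 = 0.00919/0.01745 = 0.527.
p-value = P(Z > 0.527) ≈ 0.2993. With α = 0.05, fail to reject H₀.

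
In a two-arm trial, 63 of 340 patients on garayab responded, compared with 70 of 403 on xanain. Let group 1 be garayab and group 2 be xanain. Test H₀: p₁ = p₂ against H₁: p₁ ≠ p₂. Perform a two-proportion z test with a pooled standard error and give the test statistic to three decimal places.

z = 0.411

p̂₁ = 63/340 ≈ 0.18529, p̂₂ = 70/403 ≈ 0.17370.
Pooled p̂ = (63+70)/(340+403) = 133/743 = 0.17900.
SE = √(p̂(1−p̂)(1/n₁+1/n₂)) = √(0.17900·0.82100·0.00542257) = √(0.000796909) = 0.02823.
z = (0.18529 − 0.17370)/0.02823 = 0.01159/0.02823 = 0.411.
p-value = 2·P(Z > 0.411) ≈ 0.6812.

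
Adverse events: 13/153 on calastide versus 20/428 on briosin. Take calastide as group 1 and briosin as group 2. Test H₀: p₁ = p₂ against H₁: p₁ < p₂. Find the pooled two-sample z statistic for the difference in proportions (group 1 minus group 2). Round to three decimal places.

p̂₁ = 13/153 = 0.08497, p̂₂ = 20/428 = 0.04673.
Pooled p̂ = (13+20)/(153+428) = 33/581 = 0.05680.
SE = √(0.0535725 × 0.0088724) = 0.02180.
z = (0.08497 − 0.04673)/0.02180 = 0.03824/0.02180 = 1.754.
p-value = P(Z < 1.754) ≈ 0.9603.

z = 1.754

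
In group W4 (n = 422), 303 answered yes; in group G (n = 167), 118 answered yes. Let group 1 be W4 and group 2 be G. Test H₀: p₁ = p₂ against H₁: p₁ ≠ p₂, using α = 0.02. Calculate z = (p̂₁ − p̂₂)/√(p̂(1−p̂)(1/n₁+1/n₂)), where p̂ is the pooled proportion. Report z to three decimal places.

p̂₁ = 303/422 = 0.71801, p̂₂ = 118/167 = 0.70659.
Pooled p̂ = (303+118)/(422+167) = 421/589 = 0.71477.
SE = √(0.203874 × 0.00835769) = 0.04128.
z = (0.71801 − 0.70659)/0.04128 = 0.01142/0.04128 = 0.277.
p-value = 2·P(Z > 0.277) ≈ 0.7820, so at α = 0.02 we fail to reject H₀.

z = 0.277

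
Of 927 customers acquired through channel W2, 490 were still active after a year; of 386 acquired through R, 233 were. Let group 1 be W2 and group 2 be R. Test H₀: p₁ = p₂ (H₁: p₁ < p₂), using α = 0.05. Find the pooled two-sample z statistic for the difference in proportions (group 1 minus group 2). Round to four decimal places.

p̂₁ = 490/927 = 0.528587, p̂₂ = 233/386 = 0.603627.
Pooled p̂ = (490+233)/(927+386) = 723/1313 = 0.550647.
SE = √(0.247435 × 0.00366942) = 0.030132.
z = (0.528587 − 0.603627)/0.030132 = -0.075040/0.030132 = -2.4904.
p-value = P(Z < -2.490) ≈ 0.0064, so at α = 0.05 we reject H₀.

z = -2.4904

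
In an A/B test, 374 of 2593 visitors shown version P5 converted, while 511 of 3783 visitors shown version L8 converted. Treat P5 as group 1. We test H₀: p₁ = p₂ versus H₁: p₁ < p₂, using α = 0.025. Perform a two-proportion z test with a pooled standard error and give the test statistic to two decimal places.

z = 1.04

p̂₁ = 374/2593 = 0.14423, p̂₂ = 511/3783 = 0.13508.
Pooled p̂ = (374+511)/(2593+3783) = 885/6376 = 0.13880.
SE = √(0.119536 × 0.000649994) = 0.00881.
z = (0.14423 − 0.13508)/0.00881 = 0.00915/0.00881 = 1.04.
p-value = P(Z < 1.039) ≈ 0.8505; since p > α = 0.025, fail to reject H₀.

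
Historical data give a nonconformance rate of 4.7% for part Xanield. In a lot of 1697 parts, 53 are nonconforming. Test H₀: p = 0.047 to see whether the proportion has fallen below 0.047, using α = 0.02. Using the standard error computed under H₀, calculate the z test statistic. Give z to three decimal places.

z = -3.069

p̂ = 53/1697 ≈ 0.031232.
SE = √(p₀(1−p₀)/n) = √(0.044791/1697) = 0.005138.
z = (0.031232 − 0.047)/0.005138 = -0.015768/0.005138 = -3.069.
p-value = P(Z < -3.069) ≈ 0.0011; since p < α = 0.02, reject H₀.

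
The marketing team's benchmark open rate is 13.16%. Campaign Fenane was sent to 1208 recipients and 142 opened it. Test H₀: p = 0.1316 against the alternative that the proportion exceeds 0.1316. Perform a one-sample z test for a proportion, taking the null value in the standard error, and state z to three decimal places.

z = -1.445

p̂ = 142/1208 ≈ 0.117550.
Under H₀, SE = √(0.1316·0.8684/1208) = √(9.46038e-05) = 0.009726.
z = (0.117550 − 0.1316)/0.009726 = -0.014050/0.009726 = -1.445.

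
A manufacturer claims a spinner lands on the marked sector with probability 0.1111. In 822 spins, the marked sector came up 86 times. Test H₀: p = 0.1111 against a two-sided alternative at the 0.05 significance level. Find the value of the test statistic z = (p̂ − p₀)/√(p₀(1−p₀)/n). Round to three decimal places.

p̂ = 86/822 = 0.10462.
SE = √(p₀(1−p₀)/n) = √(0.098757/822) = 0.01096.
z = (0.10462 − 0.1111)/0.01096 = -0.00648/0.01096 = -0.591.
Two-sided p-value ≈ 2·Φ(−0.591) = 0.5546, so at α = 0.05 we fail to reject H₀.

z = -0.591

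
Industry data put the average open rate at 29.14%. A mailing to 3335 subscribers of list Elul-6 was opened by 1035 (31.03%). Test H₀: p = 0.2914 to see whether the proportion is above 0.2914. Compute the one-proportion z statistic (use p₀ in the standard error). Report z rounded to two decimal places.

p̂ = 1035/3335 = 0.31034.
Standard error under H₀: √(0.2914×0.7086/3335) = 0.00787.
z = (0.31034 − 0.2914)/0.00787 = 0.01894/0.00787 = 2.41.

z = 2.41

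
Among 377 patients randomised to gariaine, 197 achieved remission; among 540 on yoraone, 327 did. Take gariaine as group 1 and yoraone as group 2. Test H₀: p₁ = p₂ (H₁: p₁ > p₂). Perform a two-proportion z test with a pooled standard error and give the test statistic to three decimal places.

z = -2.499

p̂₁ = 197/377 = 0.522546, p̂₂ = 327/540 = 0.605556.
Pooled p̂ = (197+327)/(377+540) = 524/917 = 0.571429.
SE = √(p̂(1−p̂)(1/n₁+1/n₂)) = √(0.571429·0.428571·0.00450437) = √(0.00110311) = 0.033213.
z = (0.522546 − 0.605556)/0.033213 = -0.083010/0.033213 = -2.499.
p-value = P(Z > -2.499) ≈ 0.9938.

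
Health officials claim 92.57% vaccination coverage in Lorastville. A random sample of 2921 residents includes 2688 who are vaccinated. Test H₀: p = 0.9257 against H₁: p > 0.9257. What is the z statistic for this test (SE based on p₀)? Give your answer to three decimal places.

p̂ = 2688/2921 = 0.920233.
Standard error under H₀: √(0.9257×0.0743/2921) = 0.004852.
z = (0.920233 − 0.9257)/0.004852 = -0.005467/0.004852 = -1.127.
p-value = P(Z > -1.127) ≈ 0.8701.

z = -1.127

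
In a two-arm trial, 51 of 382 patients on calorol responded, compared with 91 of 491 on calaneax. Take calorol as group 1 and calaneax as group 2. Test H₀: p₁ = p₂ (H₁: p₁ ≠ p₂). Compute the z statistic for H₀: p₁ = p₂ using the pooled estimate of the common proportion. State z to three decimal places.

z = -2.058

p̂₁ = 51/382 ≈ 0.13351, p̂₂ = 91/491 ≈ 0.18534.
Pooled p̂ = (51+91)/(382+491) = 142/873 = 0.16266.
SE = √(0.1362 × 0.00465446) = 0.02518.
z = (0.13351 − 0.18534)/0.02518 = -0.05183/0.02518 = -2.058.
p-value = 2·P(Z > 2.058) ≈ 0.0395.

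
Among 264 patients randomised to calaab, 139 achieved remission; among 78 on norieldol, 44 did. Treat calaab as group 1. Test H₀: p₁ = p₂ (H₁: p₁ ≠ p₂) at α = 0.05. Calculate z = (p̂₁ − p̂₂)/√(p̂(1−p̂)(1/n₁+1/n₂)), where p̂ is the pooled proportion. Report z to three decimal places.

z = -0.585

p̂₁ = 139/264 = 0.52652, p̂₂ = 44/78 = 0.56410.
Pooled p̂ = (139+44)/(264+78) = 183/342 = 0.53509.
SE = √(0.248769 × 0.0166084) = 0.06428.
z = (0.52652 − 0.56410)/0.06428 = -0.03758/0.06428 = -0.585.
Two-sided p-value ≈ 2·Φ(−0.585) = 0.5587. With α = 0.05, fail to reject H₀.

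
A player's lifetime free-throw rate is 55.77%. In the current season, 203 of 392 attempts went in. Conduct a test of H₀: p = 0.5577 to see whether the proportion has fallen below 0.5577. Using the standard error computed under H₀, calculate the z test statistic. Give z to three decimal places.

z = -1.588

p̂ = 203/392 ≈ 0.51786.
SE = √(p₀(1−p₀)/n) = √(0.24667/392) = 0.02509.
z = (0.51786 − 0.5577)/0.02509 = -0.03984/0.02509 = -1.588.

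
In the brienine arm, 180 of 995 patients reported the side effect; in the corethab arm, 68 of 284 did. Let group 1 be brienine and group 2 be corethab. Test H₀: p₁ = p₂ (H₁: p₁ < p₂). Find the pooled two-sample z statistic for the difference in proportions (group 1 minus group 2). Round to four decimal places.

p̂₁ = 180/995 ≈ 0.180905, p̂₂ = 68/284 ≈ 0.239437.
Pooled p̂ = (180+68)/(995+284) = 248/1279 = 0.193901.
SE = √(p̂(1−p̂)(1/n₁+1/n₂)) = √(0.193901·0.806099·0.00452615) = √(0.000707454) = 0.026598.
z = (0.180905 − 0.239437)/0.026598 = -0.058532/0.026598 = -2.2006.

z = -2.2006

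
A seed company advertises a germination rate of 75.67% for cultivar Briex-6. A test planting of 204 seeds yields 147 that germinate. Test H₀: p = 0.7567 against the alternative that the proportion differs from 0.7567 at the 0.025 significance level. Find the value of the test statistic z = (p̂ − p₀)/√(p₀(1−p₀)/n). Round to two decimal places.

z = -1.20

p̂ = 147/204 = 0.7206.
Under H₀, SE = √(0.7567·0.2433/204) = √(0.000902476) = 0.0300.
z = (0.7206 − 0.7567)/0.0300 = -0.0361/0.0300 = -1.20.
Two-sided p-value ≈ 2·Φ(−1.202) = 0.2293; since p > α = 0.025, fail to reject H₀.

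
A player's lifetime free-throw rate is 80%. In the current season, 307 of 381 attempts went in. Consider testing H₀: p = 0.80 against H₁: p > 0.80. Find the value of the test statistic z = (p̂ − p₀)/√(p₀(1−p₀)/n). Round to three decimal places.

p̂ = 307/381 ≈ 0.80577.
Standard error under H₀: √(0.8×0.2/381) = 0.02049.
z = (0.80577 − 0.8)/0.02049 = 0.00577/0.02049 = 0.282.

z = 0.282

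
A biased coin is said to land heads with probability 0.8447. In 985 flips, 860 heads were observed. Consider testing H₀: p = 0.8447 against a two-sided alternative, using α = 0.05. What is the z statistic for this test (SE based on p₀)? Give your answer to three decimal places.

z = 2.461

p̂ = 860/985 = 0.87310.
Standard error under H₀: √(0.8447×0.1553/985) = 0.01154.
z = (0.87310 − 0.8447)/0.01154 = 0.02840/0.01154 = 2.461.
Two-sided p-value ≈ 2·Φ(−2.461) = 0.0139. With α = 0.05, reject H₀.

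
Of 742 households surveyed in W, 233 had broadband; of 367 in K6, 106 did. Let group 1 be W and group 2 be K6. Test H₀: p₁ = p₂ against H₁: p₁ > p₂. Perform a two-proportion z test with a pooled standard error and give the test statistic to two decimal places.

p̂₁ = 233/742 ≈ 0.3140, p̂₂ = 106/367 ≈ 0.2888.
Pooled p̂ = (233+106)/(742+367) = 339/1109 = 0.3057.
SE = √(0.21224 × 0.0040725) = 0.0294.
z = (0.3140 − 0.2888)/0.0294 = 0.0252/0.0294 = 0.86.

z = 0.86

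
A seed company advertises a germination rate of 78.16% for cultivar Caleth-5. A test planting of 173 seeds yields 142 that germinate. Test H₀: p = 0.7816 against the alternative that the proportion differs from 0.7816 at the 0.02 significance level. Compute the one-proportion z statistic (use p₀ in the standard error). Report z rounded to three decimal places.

p̂ = 142/173 = 0.82081.
Under H₀, SE = √(0.7816·0.2184/173) = √(0.000986714) = 0.03141.
z = (0.82081 − 0.7816)/0.03141 = 0.03921/0.03141 = 1.248.
Two-sided p-value ≈ 2·Φ(−1.248) = 0.2119; since p > α = 0.02, fail to reject H₀.

z = 1.248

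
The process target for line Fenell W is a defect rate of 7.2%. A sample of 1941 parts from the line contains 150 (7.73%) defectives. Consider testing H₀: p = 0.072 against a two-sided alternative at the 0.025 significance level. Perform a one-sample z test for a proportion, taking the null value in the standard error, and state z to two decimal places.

p̂ = 150/1941 = 0.0773.
Standard error under H₀: √(0.072×0.928/1941) = 0.0059.
z = (0.0773 − 0.072)/0.0059 = 0.0053/0.0059 = 0.90.
p-value = 2·P(Z > 0.900) ≈ 0.3682; since p > α = 0.025, fail to reject H₀.

z = 0.90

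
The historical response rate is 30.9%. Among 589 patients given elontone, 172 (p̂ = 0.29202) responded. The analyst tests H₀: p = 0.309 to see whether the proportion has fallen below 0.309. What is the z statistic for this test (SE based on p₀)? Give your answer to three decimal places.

p̂ = 172/589 = 0.29202.
Under H₀, SE = √(0.309·0.691/589) = √(0.000362511) = 0.01904.
z = (0.29202 − 0.309)/0.01904 = -0.01698/0.01904 = -0.892.
p-value = P(Z < -0.892) ≈ 0.1863.

z = -0.892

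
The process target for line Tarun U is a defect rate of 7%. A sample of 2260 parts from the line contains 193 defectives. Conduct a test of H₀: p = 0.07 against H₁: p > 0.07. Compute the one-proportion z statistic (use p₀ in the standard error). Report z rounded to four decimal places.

p̂ = 193/2260 ≈ 0.085398.
Standard error under H₀: √(0.07×0.93/2260) = 0.005367.
z = (0.085398 − 0.07)/0.005367 = 0.015398/0.005367 = 2.8690.

z = 2.8690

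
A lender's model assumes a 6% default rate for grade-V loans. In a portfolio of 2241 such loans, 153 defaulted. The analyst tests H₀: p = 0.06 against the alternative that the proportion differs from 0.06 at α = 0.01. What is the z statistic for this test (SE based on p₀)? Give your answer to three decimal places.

z = 1.649

p̂ = 153/2241 ≈ 0.068273.
Under H₀, SE = √(0.06·0.94/2241) = √(2.51673e-05) = 0.005017.
z = (0.068273 − 0.06)/0.005017 = 0.008273/0.005017 = 1.649.
p-value = 2·P(Z > 1.649) ≈ 0.0991. With α = 0.01, fail to reject H₀.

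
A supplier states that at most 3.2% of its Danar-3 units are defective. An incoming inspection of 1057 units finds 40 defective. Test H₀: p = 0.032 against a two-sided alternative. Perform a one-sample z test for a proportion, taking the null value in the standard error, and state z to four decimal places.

z = 1.0793

p̂ = 40/1057 ≈ 0.0378430.
SE = √(p₀(1−p₀)/n) = √(0.030976/1057) = 0.0054135.
z = (0.0378430 − 0.032)/0.0054135 = 0.0058430/0.0054135 = 1.0793.
Two-sided p-value ≈ 2·Φ(−1.079) = 0.2804.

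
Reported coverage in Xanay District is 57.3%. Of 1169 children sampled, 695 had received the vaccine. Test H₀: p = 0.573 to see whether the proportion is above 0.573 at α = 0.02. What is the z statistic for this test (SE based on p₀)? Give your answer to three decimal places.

p̂ = 695/1169 ≈ 0.59453.
Under H₀, SE = √(0.573·0.427/1169) = √(0.000209299) = 0.01447.
z = (0.59453 − 0.573)/0.01447 = 0.02153/0.01447 = 1.488.
p-value = P(Z > 1.488) ≈ 0.0684, so at α = 0.02 we fail to reject H₀.

z = 1.488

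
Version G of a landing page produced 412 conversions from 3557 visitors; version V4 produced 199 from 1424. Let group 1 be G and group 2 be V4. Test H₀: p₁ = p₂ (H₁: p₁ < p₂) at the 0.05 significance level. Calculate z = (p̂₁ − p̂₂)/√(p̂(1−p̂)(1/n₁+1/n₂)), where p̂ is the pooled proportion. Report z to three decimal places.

z = -2.325

p̂₁ = 412/3557 = 0.11583, p̂₂ = 199/1424 = 0.13975.
Pooled p̂ = (412+199)/(3557+1424) = 611/4981 = 0.12267.
SE = √(p̂(1−p̂)(1/n₁+1/n₂)) = √(0.12267·0.87733·0.000983383) = √(0.000105831) = 0.01029.
z = (0.11583 − 0.13975)/0.01029 = -0.02392/0.01029 = -2.325.
p-value = P(Z < -2.325) ≈ 0.0100; since p < α = 0.05, reject H₀.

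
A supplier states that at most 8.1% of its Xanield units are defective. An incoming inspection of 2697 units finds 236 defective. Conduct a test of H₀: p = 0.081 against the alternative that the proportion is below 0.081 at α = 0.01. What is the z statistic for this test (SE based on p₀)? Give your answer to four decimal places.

p̂ = 236/2697 ≈ 0.087505.
Standard error under H₀: √(0.081×0.919/2697) = 0.005254.
z = (0.087505 − 0.081)/0.005254 = 0.006505/0.005254 = 1.2381.
p-value = P(Z < 1.238) ≈ 0.8922; since p > α = 0.01, fail to reject H₀.

z = 1.2381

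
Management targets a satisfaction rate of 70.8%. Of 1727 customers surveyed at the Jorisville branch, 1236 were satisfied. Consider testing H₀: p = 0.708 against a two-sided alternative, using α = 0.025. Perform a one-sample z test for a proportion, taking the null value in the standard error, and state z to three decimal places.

p̂ = 1236/1727 ≈ 0.71569.
Standard error under H₀: √(0.708×0.292/1727) = 0.01094.
z = (0.71569 − 0.708)/0.01094 = 0.00769/0.01094 = 0.703.
p-value = 2·P(Z > 0.703) ≈ 0.4820. With α = 0.025, fail to reject H₀.

z = 0.703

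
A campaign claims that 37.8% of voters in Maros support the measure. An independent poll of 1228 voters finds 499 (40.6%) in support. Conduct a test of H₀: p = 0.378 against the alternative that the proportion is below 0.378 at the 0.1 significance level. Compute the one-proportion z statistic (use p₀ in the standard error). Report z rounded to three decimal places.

z = 2.049

p̂ = 499/1228 = 0.406352.
SE = √(p₀(1−p₀)/n) = √(0.23512/1228) = 0.013837.
z = (0.406352 − 0.378)/0.013837 = 0.028352/0.013837 = 2.049.
p-value = P(Z < 2.049) ≈ 0.9798, so at α = 0.1 we fail to reject H₀.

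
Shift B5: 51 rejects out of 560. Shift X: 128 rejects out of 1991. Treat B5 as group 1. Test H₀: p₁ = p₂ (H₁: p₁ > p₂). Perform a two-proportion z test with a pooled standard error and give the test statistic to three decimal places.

p̂₁ = 51/560 ≈ 0.091071, p̂₂ = 128/1991 ≈ 0.064289.
Pooled p̂ = (51+128)/(560+1991) = 179/2551 = 0.070169.
SE = √(p̂(1−p̂)(1/n₁+1/n₂)) = √(0.070169·0.929831·0.00228797) = √(0.000149279) = 0.012218.
z = (0.091071 − 0.064289)/0.012218 = 0.026782/0.012218 = 2.192.
p-value = P(Z > 2.192) ≈ 0.0142.

z = 2.192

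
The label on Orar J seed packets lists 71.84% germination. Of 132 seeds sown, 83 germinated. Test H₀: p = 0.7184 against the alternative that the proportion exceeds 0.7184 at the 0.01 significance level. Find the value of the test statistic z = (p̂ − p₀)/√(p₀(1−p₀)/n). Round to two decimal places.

z = -2.29

p̂ = 83/132 = 0.6288.
SE = √(p₀(1−p₀)/n) = √(0.2023/132) = 0.0391.
z = (0.6288 − 0.7184)/0.0391 = -0.0896/0.0391 = -2.29.
p-value = P(Z > -2.289) ≈ 0.9890; since p > α = 0.01, fail to reject H₀.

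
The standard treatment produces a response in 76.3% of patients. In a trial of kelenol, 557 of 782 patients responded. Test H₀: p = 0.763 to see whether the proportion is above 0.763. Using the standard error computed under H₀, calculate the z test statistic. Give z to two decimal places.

p̂ = 557/782 = 0.7123.
Standard error under H₀: √(0.763×0.237/782) = 0.0152.
z = (0.7123 − 0.763)/0.0152 = -0.0507/0.0152 = -3.34.

z = -3.34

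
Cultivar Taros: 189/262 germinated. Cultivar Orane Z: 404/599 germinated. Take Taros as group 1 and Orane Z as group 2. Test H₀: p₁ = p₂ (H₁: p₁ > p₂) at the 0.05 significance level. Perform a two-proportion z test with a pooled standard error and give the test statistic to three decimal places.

z = 1.368

p̂₁ = 189/262 = 0.72137, p̂₂ = 404/599 = 0.67446.
Pooled p̂ = (189+404)/(262+599) = 593/861 = 0.68873.
SE = √(0.214379 × 0.00548624) = 0.03429.
z = (0.72137 − 0.67446)/0.03429 = 0.04691/0.03429 = 1.368.
p-value = P(Z > 1.368) ≈ 0.0857, so at α = 0.05 we fail to reject H₀.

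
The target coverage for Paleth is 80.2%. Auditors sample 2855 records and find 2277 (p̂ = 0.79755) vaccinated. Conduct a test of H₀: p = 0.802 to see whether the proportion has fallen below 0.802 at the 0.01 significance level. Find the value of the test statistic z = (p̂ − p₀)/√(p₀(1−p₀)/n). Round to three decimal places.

z = -0.597

p̂ = 2277/2855 ≈ 0.79755.
Under H₀, SE = √(0.802·0.198/2855) = √(5.56203e-05) = 0.00746.
z = (0.79755 − 0.802)/0.00746 = -0.00445/0.00746 = -0.597.
p-value = P(Z < -0.597) ≈ 0.2753. With α = 0.01, fail to reject H₀.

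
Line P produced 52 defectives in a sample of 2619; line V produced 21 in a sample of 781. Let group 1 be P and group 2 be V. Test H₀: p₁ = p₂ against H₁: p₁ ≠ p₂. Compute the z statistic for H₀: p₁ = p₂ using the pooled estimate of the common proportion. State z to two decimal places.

z = -1.19

p̂₁ = 52/2619 = 0.0199, p̂₂ = 21/781 = 0.0269.
Pooled p̂ = (52+21)/(2619+781) = 73/3400 = 0.0215.
SE = √(p̂(1−p̂)(1/n₁+1/n₂)) = √(0.0215·0.9785·0.00166223) = √(3.49229e-05) = 0.0059.
z = (0.0199 − 0.0269)/0.0059 = -0.0070/0.0059 = -1.19.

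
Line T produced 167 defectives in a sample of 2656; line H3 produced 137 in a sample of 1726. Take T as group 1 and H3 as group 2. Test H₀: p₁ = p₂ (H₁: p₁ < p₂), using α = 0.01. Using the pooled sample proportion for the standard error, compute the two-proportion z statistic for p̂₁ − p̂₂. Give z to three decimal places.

p̂₁ = 167/2656 = 0.062877, p̂₂ = 137/1726 = 0.079374.
Pooled p̂ = (167+137)/(2656+1726) = 304/4382 = 0.069375.
SE = √(p̂(1−p̂)(1/n₁+1/n₂)) = √(0.069375·0.930625·0.00095588) = √(6.17134e-05) = 0.007856.
z = (0.062877 − 0.079374)/0.007856 = -0.016497/0.007856 = -2.100.
p-value = P(Z < -2.100) ≈ 0.0179; since p > α = 0.01, fail to reject H₀.

z = -2.100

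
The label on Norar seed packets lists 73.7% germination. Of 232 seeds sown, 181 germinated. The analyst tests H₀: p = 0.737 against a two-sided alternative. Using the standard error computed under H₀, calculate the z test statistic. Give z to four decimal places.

z = 1.4936

p̂ = 181/232 = 0.780172.
SE = √(p₀(1−p₀)/n) = √(0.19383/232) = 0.028905.
z = (0.780172 − 0.737)/0.028905 = 0.043172/0.028905 = 1.4936.
Two-sided p-value ≈ 2·Φ(−1.494) = 0.1353.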